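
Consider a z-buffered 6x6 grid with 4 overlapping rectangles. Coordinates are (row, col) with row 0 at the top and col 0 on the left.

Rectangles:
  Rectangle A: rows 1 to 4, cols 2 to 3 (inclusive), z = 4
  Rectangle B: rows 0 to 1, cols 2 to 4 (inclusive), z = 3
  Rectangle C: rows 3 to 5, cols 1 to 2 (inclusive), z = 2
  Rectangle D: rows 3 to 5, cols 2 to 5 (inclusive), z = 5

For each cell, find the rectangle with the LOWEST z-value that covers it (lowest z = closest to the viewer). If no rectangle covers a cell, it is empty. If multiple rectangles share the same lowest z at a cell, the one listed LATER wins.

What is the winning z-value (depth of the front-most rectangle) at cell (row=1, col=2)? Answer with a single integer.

Check cell (1,2):
  A: rows 1-4 cols 2-3 z=4 -> covers; best now A (z=4)
  B: rows 0-1 cols 2-4 z=3 -> covers; best now B (z=3)
  C: rows 3-5 cols 1-2 -> outside (row miss)
  D: rows 3-5 cols 2-5 -> outside (row miss)
Winner: B at z=3

Answer: 3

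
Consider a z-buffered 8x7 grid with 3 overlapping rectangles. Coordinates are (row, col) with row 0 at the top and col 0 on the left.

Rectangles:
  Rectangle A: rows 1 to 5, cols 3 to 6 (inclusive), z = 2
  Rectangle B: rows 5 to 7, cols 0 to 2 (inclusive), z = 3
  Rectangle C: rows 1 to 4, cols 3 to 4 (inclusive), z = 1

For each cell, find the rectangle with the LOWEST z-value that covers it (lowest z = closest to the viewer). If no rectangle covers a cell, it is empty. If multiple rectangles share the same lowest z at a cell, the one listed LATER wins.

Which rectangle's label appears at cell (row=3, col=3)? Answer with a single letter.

Check cell (3,3):
  A: rows 1-5 cols 3-6 z=2 -> covers; best now A (z=2)
  B: rows 5-7 cols 0-2 -> outside (row miss)
  C: rows 1-4 cols 3-4 z=1 -> covers; best now C (z=1)
Winner: C at z=1

Answer: C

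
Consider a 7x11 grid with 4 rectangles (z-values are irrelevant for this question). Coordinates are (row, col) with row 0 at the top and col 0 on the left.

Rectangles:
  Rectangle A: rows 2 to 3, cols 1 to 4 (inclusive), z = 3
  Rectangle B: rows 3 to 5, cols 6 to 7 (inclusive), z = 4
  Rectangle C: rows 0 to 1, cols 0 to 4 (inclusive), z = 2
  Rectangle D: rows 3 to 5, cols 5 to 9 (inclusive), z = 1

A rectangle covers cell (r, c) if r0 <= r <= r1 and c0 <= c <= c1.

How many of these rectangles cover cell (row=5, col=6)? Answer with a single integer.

Check cell (5,6):
  A: rows 2-3 cols 1-4 -> outside (row miss)
  B: rows 3-5 cols 6-7 -> covers
  C: rows 0-1 cols 0-4 -> outside (row miss)
  D: rows 3-5 cols 5-9 -> covers
Count covering = 2

Answer: 2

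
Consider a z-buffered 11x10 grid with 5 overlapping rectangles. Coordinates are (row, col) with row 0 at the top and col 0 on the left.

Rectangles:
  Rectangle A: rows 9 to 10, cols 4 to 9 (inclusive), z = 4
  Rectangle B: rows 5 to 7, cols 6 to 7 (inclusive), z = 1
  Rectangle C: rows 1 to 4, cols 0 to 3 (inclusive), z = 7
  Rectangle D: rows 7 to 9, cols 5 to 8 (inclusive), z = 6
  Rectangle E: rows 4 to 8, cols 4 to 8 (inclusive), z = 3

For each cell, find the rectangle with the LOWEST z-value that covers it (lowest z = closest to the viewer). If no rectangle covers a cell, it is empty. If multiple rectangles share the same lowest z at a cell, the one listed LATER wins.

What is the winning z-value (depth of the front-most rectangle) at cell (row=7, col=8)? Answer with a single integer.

Check cell (7,8):
  A: rows 9-10 cols 4-9 -> outside (row miss)
  B: rows 5-7 cols 6-7 -> outside (col miss)
  C: rows 1-4 cols 0-3 -> outside (row miss)
  D: rows 7-9 cols 5-8 z=6 -> covers; best now D (z=6)
  E: rows 4-8 cols 4-8 z=3 -> covers; best now E (z=3)
Winner: E at z=3

Answer: 3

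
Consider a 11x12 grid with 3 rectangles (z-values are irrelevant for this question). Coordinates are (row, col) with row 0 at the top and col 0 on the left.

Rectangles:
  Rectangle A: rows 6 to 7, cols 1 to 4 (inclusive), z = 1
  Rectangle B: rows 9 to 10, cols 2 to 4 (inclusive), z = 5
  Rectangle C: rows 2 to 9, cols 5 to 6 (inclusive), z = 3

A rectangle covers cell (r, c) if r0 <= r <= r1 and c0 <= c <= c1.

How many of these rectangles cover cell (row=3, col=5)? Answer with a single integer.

Answer: 1

Derivation:
Check cell (3,5):
  A: rows 6-7 cols 1-4 -> outside (row miss)
  B: rows 9-10 cols 2-4 -> outside (row miss)
  C: rows 2-9 cols 5-6 -> covers
Count covering = 1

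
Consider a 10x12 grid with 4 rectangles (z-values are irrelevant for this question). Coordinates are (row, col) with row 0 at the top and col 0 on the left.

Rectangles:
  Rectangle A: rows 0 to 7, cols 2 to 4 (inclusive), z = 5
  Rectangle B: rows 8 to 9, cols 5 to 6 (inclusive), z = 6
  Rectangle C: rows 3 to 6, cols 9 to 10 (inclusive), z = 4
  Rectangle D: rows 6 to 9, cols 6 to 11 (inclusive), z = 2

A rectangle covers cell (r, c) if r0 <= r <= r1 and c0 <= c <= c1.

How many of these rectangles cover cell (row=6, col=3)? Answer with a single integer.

Answer: 1

Derivation:
Check cell (6,3):
  A: rows 0-7 cols 2-4 -> covers
  B: rows 8-9 cols 5-6 -> outside (row miss)
  C: rows 3-6 cols 9-10 -> outside (col miss)
  D: rows 6-9 cols 6-11 -> outside (col miss)
Count covering = 1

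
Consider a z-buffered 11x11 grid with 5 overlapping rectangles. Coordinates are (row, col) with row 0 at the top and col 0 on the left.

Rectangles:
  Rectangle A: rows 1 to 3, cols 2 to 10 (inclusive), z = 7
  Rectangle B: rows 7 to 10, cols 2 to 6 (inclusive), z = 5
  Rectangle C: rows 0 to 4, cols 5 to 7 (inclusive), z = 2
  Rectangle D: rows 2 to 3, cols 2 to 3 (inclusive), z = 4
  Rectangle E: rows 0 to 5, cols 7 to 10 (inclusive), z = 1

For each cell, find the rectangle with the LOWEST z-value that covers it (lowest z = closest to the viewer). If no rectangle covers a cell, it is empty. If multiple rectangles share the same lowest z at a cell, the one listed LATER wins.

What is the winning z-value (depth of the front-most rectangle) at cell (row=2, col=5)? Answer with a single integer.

Answer: 2

Derivation:
Check cell (2,5):
  A: rows 1-3 cols 2-10 z=7 -> covers; best now A (z=7)
  B: rows 7-10 cols 2-6 -> outside (row miss)
  C: rows 0-4 cols 5-7 z=2 -> covers; best now C (z=2)
  D: rows 2-3 cols 2-3 -> outside (col miss)
  E: rows 0-5 cols 7-10 -> outside (col miss)
Winner: C at z=2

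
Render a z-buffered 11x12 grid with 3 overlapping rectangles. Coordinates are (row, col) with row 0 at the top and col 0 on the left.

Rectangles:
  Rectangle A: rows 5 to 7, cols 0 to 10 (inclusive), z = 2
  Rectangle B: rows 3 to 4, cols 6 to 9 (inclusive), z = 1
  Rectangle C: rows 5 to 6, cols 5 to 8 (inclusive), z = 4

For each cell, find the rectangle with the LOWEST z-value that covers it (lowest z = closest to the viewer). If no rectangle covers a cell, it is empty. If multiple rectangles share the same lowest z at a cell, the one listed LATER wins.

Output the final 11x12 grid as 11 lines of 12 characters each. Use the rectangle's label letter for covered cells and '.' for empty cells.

............
............
............
......BBBB..
......BBBB..
AAAAAAAAAAA.
AAAAAAAAAAA.
AAAAAAAAAAA.
............
............
............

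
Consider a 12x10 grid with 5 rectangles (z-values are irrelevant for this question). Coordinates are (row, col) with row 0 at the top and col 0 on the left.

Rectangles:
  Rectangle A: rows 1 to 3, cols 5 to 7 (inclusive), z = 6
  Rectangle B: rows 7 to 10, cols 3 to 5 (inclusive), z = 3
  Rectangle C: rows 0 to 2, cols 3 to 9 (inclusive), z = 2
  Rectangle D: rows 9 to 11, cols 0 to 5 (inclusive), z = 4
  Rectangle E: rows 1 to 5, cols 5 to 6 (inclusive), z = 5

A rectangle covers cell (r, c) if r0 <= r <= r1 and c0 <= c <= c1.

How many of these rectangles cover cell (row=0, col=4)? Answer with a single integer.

Answer: 1

Derivation:
Check cell (0,4):
  A: rows 1-3 cols 5-7 -> outside (row miss)
  B: rows 7-10 cols 3-5 -> outside (row miss)
  C: rows 0-2 cols 3-9 -> covers
  D: rows 9-11 cols 0-5 -> outside (row miss)
  E: rows 1-5 cols 5-6 -> outside (row miss)
Count covering = 1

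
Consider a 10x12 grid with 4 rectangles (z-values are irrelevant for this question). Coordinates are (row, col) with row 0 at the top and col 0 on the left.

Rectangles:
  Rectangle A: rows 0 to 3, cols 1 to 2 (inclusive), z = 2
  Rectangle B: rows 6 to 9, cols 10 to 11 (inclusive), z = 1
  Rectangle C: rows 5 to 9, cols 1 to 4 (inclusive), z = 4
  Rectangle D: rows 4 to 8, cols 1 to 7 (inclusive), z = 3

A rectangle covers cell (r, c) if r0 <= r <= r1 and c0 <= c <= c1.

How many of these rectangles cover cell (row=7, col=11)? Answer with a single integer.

Answer: 1

Derivation:
Check cell (7,11):
  A: rows 0-3 cols 1-2 -> outside (row miss)
  B: rows 6-9 cols 10-11 -> covers
  C: rows 5-9 cols 1-4 -> outside (col miss)
  D: rows 4-8 cols 1-7 -> outside (col miss)
Count covering = 1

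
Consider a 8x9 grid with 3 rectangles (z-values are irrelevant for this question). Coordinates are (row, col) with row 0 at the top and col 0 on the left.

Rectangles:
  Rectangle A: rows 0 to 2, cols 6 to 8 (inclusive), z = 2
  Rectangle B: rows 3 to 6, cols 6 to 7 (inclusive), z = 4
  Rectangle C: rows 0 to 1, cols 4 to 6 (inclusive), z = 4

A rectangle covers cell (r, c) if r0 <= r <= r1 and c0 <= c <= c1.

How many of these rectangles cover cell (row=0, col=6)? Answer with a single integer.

Check cell (0,6):
  A: rows 0-2 cols 6-8 -> covers
  B: rows 3-6 cols 6-7 -> outside (row miss)
  C: rows 0-1 cols 4-6 -> covers
Count covering = 2

Answer: 2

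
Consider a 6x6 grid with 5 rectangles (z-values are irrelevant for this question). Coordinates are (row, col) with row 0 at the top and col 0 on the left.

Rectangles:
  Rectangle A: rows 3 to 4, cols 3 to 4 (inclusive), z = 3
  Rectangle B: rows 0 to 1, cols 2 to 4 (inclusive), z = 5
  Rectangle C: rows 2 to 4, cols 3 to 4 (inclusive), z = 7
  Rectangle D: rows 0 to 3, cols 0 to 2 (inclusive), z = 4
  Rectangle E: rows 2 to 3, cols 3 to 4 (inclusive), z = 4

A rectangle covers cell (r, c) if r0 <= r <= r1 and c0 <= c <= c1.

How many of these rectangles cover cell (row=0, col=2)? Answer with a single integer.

Check cell (0,2):
  A: rows 3-4 cols 3-4 -> outside (row miss)
  B: rows 0-1 cols 2-4 -> covers
  C: rows 2-4 cols 3-4 -> outside (row miss)
  D: rows 0-3 cols 0-2 -> covers
  E: rows 2-3 cols 3-4 -> outside (row miss)
Count covering = 2

Answer: 2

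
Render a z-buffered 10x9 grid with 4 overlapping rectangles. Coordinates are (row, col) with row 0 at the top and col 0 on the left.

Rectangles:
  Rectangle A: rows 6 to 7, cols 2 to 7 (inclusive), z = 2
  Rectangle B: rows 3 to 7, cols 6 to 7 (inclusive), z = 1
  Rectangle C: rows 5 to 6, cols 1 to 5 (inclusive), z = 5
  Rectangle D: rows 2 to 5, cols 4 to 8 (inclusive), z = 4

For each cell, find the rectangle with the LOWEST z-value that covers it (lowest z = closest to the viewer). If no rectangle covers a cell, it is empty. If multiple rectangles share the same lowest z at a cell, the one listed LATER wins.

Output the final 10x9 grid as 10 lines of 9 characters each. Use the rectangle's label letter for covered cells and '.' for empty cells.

.........
.........
....DDDDD
....DDBBD
....DDBBD
.CCCDDBBD
.CAAAABB.
..AAAABB.
.........
.........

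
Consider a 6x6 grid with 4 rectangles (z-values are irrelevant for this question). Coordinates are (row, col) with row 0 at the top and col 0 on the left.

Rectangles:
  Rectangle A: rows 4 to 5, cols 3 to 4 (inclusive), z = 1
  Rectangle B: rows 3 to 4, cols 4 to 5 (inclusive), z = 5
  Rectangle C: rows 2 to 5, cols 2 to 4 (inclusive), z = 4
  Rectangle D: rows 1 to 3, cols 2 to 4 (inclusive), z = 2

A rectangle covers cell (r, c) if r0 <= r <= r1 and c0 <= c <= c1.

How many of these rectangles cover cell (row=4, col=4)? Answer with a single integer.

Check cell (4,4):
  A: rows 4-5 cols 3-4 -> covers
  B: rows 3-4 cols 4-5 -> covers
  C: rows 2-5 cols 2-4 -> covers
  D: rows 1-3 cols 2-4 -> outside (row miss)
Count covering = 3

Answer: 3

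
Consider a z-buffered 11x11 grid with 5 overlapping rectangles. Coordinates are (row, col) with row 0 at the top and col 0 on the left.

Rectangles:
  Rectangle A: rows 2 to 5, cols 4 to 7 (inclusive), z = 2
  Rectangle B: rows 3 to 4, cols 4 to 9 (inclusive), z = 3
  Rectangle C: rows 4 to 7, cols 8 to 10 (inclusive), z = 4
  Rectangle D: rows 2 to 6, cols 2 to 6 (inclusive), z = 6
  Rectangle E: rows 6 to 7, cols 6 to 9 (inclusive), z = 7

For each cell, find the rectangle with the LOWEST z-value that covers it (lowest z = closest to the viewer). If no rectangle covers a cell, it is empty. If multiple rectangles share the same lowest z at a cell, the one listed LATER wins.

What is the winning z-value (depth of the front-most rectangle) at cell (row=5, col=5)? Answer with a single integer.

Check cell (5,5):
  A: rows 2-5 cols 4-7 z=2 -> covers; best now A (z=2)
  B: rows 3-4 cols 4-9 -> outside (row miss)
  C: rows 4-7 cols 8-10 -> outside (col miss)
  D: rows 2-6 cols 2-6 z=6 -> covers; best now A (z=2)
  E: rows 6-7 cols 6-9 -> outside (row miss)
Winner: A at z=2

Answer: 2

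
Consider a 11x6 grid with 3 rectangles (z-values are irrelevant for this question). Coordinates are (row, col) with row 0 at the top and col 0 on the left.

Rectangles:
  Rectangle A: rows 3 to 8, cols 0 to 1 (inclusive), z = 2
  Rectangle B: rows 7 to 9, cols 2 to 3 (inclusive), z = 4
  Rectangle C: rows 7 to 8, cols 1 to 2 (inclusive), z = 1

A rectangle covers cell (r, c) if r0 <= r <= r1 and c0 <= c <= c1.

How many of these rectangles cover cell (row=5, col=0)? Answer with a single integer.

Check cell (5,0):
  A: rows 3-8 cols 0-1 -> covers
  B: rows 7-9 cols 2-3 -> outside (row miss)
  C: rows 7-8 cols 1-2 -> outside (row miss)
Count covering = 1

Answer: 1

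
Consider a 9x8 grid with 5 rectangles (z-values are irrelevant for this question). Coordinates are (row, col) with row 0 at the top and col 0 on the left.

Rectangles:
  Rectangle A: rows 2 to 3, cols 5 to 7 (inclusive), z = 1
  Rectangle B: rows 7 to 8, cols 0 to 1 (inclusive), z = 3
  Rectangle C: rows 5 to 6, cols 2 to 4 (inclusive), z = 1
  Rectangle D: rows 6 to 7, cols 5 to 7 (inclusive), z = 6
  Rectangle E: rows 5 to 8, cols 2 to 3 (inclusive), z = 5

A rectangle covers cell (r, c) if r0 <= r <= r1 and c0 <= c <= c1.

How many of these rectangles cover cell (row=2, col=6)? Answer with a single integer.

Answer: 1

Derivation:
Check cell (2,6):
  A: rows 2-3 cols 5-7 -> covers
  B: rows 7-8 cols 0-1 -> outside (row miss)
  C: rows 5-6 cols 2-4 -> outside (row miss)
  D: rows 6-7 cols 5-7 -> outside (row miss)
  E: rows 5-8 cols 2-3 -> outside (row miss)
Count covering = 1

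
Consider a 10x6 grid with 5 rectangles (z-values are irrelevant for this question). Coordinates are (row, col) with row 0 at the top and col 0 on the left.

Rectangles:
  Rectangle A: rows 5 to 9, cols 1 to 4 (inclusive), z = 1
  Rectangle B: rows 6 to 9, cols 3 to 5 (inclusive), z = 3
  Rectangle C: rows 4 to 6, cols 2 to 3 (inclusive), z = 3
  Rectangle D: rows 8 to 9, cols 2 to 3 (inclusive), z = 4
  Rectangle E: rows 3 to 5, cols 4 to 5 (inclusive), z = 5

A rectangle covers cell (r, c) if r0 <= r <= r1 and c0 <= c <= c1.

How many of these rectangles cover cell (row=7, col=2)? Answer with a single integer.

Answer: 1

Derivation:
Check cell (7,2):
  A: rows 5-9 cols 1-4 -> covers
  B: rows 6-9 cols 3-5 -> outside (col miss)
  C: rows 4-6 cols 2-3 -> outside (row miss)
  D: rows 8-9 cols 2-3 -> outside (row miss)
  E: rows 3-5 cols 4-5 -> outside (row miss)
Count covering = 1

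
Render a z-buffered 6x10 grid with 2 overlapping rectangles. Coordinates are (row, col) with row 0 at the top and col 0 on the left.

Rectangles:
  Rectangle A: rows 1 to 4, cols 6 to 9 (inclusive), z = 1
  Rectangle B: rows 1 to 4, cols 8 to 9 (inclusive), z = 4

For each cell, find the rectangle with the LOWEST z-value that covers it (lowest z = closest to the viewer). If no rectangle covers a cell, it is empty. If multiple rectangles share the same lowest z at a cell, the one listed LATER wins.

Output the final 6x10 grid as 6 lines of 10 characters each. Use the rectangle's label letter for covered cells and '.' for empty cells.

..........
......AAAA
......AAAA
......AAAA
......AAAA
..........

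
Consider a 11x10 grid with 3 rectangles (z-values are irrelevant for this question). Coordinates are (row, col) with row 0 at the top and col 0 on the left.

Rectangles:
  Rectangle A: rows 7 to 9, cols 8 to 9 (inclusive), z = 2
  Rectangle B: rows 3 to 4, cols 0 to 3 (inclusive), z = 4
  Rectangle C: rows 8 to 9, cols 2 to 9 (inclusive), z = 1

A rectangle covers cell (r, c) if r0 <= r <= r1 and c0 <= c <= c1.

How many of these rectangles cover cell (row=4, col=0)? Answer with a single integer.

Check cell (4,0):
  A: rows 7-9 cols 8-9 -> outside (row miss)
  B: rows 3-4 cols 0-3 -> covers
  C: rows 8-9 cols 2-9 -> outside (row miss)
Count covering = 1

Answer: 1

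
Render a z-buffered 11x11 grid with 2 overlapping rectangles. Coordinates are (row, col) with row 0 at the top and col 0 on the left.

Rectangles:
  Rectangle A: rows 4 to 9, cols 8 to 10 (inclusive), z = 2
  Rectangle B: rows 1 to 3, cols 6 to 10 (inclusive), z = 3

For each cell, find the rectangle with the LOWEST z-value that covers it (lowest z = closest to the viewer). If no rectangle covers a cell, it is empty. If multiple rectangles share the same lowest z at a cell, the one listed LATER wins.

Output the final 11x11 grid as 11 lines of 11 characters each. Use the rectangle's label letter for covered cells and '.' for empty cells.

...........
......BBBBB
......BBBBB
......BBBBB
........AAA
........AAA
........AAA
........AAA
........AAA
........AAA
...........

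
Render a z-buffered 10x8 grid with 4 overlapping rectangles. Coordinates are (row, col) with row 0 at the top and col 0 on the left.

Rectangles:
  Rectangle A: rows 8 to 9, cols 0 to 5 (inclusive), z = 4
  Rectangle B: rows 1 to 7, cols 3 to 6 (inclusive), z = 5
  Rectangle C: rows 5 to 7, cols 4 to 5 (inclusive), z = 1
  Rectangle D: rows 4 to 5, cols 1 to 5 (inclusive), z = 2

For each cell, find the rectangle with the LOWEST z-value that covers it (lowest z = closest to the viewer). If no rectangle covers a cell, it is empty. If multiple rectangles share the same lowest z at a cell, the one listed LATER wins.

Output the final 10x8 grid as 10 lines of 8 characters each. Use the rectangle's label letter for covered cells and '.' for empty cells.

........
...BBBB.
...BBBB.
...BBBB.
.DDDDDB.
.DDDCCB.
...BCCB.
...BCCB.
AAAAAA..
AAAAAA..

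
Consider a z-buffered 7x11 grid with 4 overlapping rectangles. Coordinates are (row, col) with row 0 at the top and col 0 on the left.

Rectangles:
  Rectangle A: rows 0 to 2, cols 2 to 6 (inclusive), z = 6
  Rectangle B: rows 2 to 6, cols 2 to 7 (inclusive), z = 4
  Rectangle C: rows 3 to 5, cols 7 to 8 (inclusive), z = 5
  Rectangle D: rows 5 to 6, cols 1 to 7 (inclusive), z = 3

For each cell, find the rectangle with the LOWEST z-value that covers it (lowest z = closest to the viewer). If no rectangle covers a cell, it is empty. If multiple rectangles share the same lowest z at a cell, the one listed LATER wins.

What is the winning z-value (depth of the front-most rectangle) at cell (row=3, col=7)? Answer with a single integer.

Check cell (3,7):
  A: rows 0-2 cols 2-6 -> outside (row miss)
  B: rows 2-6 cols 2-7 z=4 -> covers; best now B (z=4)
  C: rows 3-5 cols 7-8 z=5 -> covers; best now B (z=4)
  D: rows 5-6 cols 1-7 -> outside (row miss)
Winner: B at z=4

Answer: 4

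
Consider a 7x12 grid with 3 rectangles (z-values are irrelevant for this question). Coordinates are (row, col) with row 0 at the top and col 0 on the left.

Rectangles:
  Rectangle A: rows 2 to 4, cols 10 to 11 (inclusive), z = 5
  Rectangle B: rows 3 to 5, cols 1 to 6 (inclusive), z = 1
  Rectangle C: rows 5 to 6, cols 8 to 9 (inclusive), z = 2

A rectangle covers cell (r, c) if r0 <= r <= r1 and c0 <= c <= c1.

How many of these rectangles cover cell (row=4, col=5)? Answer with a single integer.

Answer: 1

Derivation:
Check cell (4,5):
  A: rows 2-4 cols 10-11 -> outside (col miss)
  B: rows 3-5 cols 1-6 -> covers
  C: rows 5-6 cols 8-9 -> outside (row miss)
Count covering = 1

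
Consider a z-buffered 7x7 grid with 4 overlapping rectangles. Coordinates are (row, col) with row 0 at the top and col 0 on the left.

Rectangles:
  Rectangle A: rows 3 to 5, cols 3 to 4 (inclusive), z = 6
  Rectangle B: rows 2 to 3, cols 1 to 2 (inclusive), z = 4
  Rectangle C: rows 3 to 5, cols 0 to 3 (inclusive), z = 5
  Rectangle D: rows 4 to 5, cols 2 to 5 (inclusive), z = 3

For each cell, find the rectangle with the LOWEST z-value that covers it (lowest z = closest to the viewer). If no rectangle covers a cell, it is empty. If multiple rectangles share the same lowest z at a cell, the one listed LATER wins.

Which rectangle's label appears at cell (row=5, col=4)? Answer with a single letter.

Answer: D

Derivation:
Check cell (5,4):
  A: rows 3-5 cols 3-4 z=6 -> covers; best now A (z=6)
  B: rows 2-3 cols 1-2 -> outside (row miss)
  C: rows 3-5 cols 0-3 -> outside (col miss)
  D: rows 4-5 cols 2-5 z=3 -> covers; best now D (z=3)
Winner: D at z=3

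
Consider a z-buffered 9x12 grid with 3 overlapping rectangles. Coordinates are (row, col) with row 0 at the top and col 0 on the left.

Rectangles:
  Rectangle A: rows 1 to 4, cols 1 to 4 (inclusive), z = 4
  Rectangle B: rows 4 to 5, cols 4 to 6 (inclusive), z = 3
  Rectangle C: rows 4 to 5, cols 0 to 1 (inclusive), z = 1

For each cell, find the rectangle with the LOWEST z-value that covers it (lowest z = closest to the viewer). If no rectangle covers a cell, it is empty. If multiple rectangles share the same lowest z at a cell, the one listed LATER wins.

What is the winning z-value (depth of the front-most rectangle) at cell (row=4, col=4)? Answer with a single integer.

Check cell (4,4):
  A: rows 1-4 cols 1-4 z=4 -> covers; best now A (z=4)
  B: rows 4-5 cols 4-6 z=3 -> covers; best now B (z=3)
  C: rows 4-5 cols 0-1 -> outside (col miss)
Winner: B at z=3

Answer: 3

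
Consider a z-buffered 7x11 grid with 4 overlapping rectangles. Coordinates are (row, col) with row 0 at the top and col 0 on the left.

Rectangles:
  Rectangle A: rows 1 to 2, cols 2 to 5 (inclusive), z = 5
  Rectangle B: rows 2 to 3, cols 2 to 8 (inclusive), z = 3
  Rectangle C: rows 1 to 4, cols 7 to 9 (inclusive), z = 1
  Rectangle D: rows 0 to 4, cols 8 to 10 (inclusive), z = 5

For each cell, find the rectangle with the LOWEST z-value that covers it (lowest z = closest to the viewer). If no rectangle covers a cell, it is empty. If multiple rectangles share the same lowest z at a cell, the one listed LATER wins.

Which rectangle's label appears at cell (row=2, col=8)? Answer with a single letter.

Check cell (2,8):
  A: rows 1-2 cols 2-5 -> outside (col miss)
  B: rows 2-3 cols 2-8 z=3 -> covers; best now B (z=3)
  C: rows 1-4 cols 7-9 z=1 -> covers; best now C (z=1)
  D: rows 0-4 cols 8-10 z=5 -> covers; best now C (z=1)
Winner: C at z=1

Answer: C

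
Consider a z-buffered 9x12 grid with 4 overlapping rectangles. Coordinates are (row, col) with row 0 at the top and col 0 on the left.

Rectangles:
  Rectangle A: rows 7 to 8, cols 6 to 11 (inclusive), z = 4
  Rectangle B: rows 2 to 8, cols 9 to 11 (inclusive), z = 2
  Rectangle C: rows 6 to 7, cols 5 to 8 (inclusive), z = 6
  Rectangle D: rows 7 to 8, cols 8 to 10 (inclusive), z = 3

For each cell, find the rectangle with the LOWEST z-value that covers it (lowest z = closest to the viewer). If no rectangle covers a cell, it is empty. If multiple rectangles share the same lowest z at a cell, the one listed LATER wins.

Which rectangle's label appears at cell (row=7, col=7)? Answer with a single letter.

Answer: A

Derivation:
Check cell (7,7):
  A: rows 7-8 cols 6-11 z=4 -> covers; best now A (z=4)
  B: rows 2-8 cols 9-11 -> outside (col miss)
  C: rows 6-7 cols 5-8 z=6 -> covers; best now A (z=4)
  D: rows 7-8 cols 8-10 -> outside (col miss)
Winner: A at z=4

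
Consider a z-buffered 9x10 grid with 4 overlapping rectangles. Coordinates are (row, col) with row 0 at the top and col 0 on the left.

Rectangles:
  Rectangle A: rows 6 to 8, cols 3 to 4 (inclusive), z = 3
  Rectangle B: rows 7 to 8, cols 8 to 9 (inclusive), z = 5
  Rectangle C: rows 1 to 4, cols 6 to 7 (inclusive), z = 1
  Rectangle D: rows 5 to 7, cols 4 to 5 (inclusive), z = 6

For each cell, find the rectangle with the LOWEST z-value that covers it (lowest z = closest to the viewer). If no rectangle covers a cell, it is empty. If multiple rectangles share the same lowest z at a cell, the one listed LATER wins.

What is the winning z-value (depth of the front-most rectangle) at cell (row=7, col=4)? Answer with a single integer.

Answer: 3

Derivation:
Check cell (7,4):
  A: rows 6-8 cols 3-4 z=3 -> covers; best now A (z=3)
  B: rows 7-8 cols 8-9 -> outside (col miss)
  C: rows 1-4 cols 6-7 -> outside (row miss)
  D: rows 5-7 cols 4-5 z=6 -> covers; best now A (z=3)
Winner: A at z=3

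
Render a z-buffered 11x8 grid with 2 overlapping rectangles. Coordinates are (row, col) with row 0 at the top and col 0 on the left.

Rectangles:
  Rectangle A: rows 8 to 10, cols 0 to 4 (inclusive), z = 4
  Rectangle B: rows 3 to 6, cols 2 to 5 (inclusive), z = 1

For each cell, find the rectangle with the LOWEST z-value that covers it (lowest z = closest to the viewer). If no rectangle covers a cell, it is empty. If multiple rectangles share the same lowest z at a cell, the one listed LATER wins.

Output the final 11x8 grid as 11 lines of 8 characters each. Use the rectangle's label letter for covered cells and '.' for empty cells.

........
........
........
..BBBB..
..BBBB..
..BBBB..
..BBBB..
........
AAAAA...
AAAAA...
AAAAA...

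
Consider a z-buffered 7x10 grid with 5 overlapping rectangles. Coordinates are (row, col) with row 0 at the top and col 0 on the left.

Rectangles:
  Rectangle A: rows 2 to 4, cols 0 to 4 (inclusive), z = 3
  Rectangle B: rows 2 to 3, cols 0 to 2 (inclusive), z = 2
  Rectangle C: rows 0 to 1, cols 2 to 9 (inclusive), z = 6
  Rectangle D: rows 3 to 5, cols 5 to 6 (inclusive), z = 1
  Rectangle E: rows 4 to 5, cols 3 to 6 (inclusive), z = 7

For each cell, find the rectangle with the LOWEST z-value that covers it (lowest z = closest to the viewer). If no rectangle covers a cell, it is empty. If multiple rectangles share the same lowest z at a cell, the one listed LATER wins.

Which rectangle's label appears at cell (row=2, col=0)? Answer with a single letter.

Answer: B

Derivation:
Check cell (2,0):
  A: rows 2-4 cols 0-4 z=3 -> covers; best now A (z=3)
  B: rows 2-3 cols 0-2 z=2 -> covers; best now B (z=2)
  C: rows 0-1 cols 2-9 -> outside (row miss)
  D: rows 3-5 cols 5-6 -> outside (row miss)
  E: rows 4-5 cols 3-6 -> outside (row miss)
Winner: B at z=2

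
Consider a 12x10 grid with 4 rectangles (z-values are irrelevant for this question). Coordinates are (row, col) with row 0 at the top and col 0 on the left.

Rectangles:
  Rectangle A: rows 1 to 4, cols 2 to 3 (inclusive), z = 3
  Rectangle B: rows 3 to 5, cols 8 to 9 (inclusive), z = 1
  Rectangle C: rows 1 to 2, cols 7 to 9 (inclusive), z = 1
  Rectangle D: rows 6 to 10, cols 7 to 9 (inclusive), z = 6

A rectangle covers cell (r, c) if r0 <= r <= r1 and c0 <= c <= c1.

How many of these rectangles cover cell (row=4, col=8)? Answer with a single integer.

Answer: 1

Derivation:
Check cell (4,8):
  A: rows 1-4 cols 2-3 -> outside (col miss)
  B: rows 3-5 cols 8-9 -> covers
  C: rows 1-2 cols 7-9 -> outside (row miss)
  D: rows 6-10 cols 7-9 -> outside (row miss)
Count covering = 1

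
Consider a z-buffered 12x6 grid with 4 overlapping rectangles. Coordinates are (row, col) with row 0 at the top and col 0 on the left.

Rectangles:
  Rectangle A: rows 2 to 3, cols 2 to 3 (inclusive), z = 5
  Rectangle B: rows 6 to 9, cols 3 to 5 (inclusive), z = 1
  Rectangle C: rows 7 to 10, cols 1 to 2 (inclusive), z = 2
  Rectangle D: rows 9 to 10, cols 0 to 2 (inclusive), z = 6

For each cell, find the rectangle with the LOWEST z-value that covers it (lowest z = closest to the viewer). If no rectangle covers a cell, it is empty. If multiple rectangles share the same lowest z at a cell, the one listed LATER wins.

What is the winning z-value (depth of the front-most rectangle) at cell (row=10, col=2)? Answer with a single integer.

Check cell (10,2):
  A: rows 2-3 cols 2-3 -> outside (row miss)
  B: rows 6-9 cols 3-5 -> outside (row miss)
  C: rows 7-10 cols 1-2 z=2 -> covers; best now C (z=2)
  D: rows 9-10 cols 0-2 z=6 -> covers; best now C (z=2)
Winner: C at z=2

Answer: 2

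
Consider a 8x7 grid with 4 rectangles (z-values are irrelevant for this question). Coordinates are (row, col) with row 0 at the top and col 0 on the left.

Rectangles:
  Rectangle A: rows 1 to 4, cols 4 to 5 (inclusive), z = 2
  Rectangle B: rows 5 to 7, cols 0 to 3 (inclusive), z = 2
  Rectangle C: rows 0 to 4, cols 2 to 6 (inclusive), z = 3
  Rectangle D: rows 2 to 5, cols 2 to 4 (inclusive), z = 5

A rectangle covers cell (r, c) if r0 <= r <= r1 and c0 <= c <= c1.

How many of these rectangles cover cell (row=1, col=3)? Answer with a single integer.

Answer: 1

Derivation:
Check cell (1,3):
  A: rows 1-4 cols 4-5 -> outside (col miss)
  B: rows 5-7 cols 0-3 -> outside (row miss)
  C: rows 0-4 cols 2-6 -> covers
  D: rows 2-5 cols 2-4 -> outside (row miss)
Count covering = 1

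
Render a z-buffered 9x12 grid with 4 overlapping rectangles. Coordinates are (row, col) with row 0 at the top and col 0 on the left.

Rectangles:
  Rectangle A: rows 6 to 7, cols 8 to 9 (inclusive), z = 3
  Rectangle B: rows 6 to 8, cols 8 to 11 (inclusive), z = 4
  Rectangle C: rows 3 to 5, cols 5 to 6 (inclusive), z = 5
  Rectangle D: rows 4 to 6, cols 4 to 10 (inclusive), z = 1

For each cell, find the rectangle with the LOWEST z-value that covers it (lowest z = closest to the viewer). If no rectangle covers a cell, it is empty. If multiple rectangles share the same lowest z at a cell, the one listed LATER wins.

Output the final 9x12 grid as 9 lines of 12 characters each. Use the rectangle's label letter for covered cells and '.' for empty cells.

............
............
............
.....CC.....
....DDDDDDD.
....DDDDDDD.
....DDDDDDDB
........AABB
........BBBB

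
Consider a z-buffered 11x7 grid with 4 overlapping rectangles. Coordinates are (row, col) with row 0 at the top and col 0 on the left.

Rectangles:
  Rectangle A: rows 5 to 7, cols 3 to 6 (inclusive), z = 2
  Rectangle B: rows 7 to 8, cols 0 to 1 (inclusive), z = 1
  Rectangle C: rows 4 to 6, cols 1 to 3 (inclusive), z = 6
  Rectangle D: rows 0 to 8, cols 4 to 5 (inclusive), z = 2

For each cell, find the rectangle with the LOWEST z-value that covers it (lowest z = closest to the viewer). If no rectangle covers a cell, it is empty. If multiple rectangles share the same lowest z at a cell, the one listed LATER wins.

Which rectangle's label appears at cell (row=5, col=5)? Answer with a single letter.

Answer: D

Derivation:
Check cell (5,5):
  A: rows 5-7 cols 3-6 z=2 -> covers; best now A (z=2)
  B: rows 7-8 cols 0-1 -> outside (row miss)
  C: rows 4-6 cols 1-3 -> outside (col miss)
  D: rows 0-8 cols 4-5 z=2 -> covers; best now D (z=2)
Winner: D at z=2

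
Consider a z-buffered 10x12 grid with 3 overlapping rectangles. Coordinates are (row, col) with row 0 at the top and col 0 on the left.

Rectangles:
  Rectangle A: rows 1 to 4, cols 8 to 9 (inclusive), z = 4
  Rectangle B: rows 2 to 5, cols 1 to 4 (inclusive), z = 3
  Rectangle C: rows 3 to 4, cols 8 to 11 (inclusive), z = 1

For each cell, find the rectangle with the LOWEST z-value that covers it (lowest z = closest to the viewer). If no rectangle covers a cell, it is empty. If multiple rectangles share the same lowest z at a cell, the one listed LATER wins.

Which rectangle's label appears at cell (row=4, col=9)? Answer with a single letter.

Check cell (4,9):
  A: rows 1-4 cols 8-9 z=4 -> covers; best now A (z=4)
  B: rows 2-5 cols 1-4 -> outside (col miss)
  C: rows 3-4 cols 8-11 z=1 -> covers; best now C (z=1)
Winner: C at z=1

Answer: C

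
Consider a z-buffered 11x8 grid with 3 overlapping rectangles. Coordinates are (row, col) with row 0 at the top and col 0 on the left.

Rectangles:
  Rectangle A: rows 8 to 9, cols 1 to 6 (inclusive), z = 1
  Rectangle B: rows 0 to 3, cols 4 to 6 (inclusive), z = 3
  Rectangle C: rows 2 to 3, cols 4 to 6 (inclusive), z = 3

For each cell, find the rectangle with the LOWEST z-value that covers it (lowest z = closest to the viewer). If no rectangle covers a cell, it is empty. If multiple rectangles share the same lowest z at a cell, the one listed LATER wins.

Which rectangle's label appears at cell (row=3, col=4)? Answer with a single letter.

Answer: C

Derivation:
Check cell (3,4):
  A: rows 8-9 cols 1-6 -> outside (row miss)
  B: rows 0-3 cols 4-6 z=3 -> covers; best now B (z=3)
  C: rows 2-3 cols 4-6 z=3 -> covers; best now C (z=3)
Winner: C at z=3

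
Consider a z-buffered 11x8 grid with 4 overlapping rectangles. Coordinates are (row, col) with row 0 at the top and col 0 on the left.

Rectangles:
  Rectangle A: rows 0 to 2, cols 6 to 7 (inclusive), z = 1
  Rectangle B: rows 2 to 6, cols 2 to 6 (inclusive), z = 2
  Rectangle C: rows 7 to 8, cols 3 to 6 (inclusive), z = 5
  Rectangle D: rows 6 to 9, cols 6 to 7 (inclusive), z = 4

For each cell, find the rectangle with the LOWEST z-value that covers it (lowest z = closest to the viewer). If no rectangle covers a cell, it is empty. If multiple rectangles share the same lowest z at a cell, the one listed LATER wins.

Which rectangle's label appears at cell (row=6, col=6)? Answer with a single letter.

Answer: B

Derivation:
Check cell (6,6):
  A: rows 0-2 cols 6-7 -> outside (row miss)
  B: rows 2-6 cols 2-6 z=2 -> covers; best now B (z=2)
  C: rows 7-8 cols 3-6 -> outside (row miss)
  D: rows 6-9 cols 6-7 z=4 -> covers; best now B (z=2)
Winner: B at z=2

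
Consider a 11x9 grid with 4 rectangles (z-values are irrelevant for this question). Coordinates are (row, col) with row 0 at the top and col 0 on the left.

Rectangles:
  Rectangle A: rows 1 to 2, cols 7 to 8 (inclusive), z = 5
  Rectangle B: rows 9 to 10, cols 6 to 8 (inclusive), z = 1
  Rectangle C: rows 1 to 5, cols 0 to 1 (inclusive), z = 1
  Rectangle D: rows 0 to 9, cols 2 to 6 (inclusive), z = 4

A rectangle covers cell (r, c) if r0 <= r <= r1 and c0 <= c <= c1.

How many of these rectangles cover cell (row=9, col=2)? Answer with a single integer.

Check cell (9,2):
  A: rows 1-2 cols 7-8 -> outside (row miss)
  B: rows 9-10 cols 6-8 -> outside (col miss)
  C: rows 1-5 cols 0-1 -> outside (row miss)
  D: rows 0-9 cols 2-6 -> covers
Count covering = 1

Answer: 1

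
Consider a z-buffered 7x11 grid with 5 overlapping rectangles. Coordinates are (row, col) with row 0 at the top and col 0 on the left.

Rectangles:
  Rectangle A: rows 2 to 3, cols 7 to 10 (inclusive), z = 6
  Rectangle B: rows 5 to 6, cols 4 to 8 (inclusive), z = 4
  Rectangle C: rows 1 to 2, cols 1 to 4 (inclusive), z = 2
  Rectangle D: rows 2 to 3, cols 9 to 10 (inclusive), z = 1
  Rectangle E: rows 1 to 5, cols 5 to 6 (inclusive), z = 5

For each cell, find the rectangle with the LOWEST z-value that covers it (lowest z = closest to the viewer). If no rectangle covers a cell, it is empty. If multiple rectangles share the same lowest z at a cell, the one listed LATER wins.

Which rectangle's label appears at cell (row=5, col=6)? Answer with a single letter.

Check cell (5,6):
  A: rows 2-3 cols 7-10 -> outside (row miss)
  B: rows 5-6 cols 4-8 z=4 -> covers; best now B (z=4)
  C: rows 1-2 cols 1-4 -> outside (row miss)
  D: rows 2-3 cols 9-10 -> outside (row miss)
  E: rows 1-5 cols 5-6 z=5 -> covers; best now B (z=4)
Winner: B at z=4

Answer: B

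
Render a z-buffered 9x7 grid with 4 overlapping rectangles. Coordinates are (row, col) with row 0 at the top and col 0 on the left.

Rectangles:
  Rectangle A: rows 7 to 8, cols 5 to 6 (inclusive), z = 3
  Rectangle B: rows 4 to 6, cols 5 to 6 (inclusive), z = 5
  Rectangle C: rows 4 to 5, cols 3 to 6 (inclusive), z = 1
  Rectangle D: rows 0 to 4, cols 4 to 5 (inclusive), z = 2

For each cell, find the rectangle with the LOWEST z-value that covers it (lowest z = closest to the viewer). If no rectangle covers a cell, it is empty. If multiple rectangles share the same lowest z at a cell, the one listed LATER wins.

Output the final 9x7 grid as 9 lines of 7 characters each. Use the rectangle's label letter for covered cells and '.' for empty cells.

....DD.
....DD.
....DD.
....DD.
...CCCC
...CCCC
.....BB
.....AA
.....AA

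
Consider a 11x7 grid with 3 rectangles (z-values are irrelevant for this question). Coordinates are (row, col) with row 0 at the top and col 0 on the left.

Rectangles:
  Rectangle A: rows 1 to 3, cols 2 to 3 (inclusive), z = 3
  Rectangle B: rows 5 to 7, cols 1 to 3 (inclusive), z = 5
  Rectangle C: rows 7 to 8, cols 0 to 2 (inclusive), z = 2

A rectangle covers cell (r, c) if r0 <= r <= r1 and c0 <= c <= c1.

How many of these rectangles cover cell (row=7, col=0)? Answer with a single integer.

Check cell (7,0):
  A: rows 1-3 cols 2-3 -> outside (row miss)
  B: rows 5-7 cols 1-3 -> outside (col miss)
  C: rows 7-8 cols 0-2 -> covers
Count covering = 1

Answer: 1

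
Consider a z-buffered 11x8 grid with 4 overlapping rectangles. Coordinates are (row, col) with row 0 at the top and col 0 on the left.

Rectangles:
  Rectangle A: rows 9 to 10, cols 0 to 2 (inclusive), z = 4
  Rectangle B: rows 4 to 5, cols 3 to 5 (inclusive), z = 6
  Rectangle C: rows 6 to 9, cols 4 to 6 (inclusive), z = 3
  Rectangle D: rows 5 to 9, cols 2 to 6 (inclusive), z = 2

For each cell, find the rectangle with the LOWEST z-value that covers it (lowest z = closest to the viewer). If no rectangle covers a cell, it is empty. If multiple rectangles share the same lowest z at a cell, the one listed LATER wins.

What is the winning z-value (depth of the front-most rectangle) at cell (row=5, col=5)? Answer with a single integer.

Check cell (5,5):
  A: rows 9-10 cols 0-2 -> outside (row miss)
  B: rows 4-5 cols 3-5 z=6 -> covers; best now B (z=6)
  C: rows 6-9 cols 4-6 -> outside (row miss)
  D: rows 5-9 cols 2-6 z=2 -> covers; best now D (z=2)
Winner: D at z=2

Answer: 2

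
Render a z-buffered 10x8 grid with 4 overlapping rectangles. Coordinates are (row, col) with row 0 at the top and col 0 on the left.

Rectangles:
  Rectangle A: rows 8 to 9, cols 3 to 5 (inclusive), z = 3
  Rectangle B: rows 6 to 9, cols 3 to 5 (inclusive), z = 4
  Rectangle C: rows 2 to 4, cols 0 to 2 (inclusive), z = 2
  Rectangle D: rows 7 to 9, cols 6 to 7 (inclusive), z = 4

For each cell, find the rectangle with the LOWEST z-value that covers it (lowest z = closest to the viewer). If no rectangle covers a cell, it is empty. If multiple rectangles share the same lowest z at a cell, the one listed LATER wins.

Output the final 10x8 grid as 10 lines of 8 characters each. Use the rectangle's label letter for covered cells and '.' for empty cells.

........
........
CCC.....
CCC.....
CCC.....
........
...BBB..
...BBBDD
...AAADD
...AAADD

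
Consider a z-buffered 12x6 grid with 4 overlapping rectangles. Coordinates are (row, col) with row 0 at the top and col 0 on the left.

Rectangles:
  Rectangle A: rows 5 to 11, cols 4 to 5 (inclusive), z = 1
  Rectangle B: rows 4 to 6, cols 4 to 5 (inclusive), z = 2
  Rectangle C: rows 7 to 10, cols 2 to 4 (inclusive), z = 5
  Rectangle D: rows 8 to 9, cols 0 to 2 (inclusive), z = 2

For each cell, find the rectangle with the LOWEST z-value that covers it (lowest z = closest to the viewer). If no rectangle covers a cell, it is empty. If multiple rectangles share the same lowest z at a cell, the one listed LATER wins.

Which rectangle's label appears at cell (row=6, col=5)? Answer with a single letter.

Check cell (6,5):
  A: rows 5-11 cols 4-5 z=1 -> covers; best now A (z=1)
  B: rows 4-6 cols 4-5 z=2 -> covers; best now A (z=1)
  C: rows 7-10 cols 2-4 -> outside (row miss)
  D: rows 8-9 cols 0-2 -> outside (row miss)
Winner: A at z=1

Answer: A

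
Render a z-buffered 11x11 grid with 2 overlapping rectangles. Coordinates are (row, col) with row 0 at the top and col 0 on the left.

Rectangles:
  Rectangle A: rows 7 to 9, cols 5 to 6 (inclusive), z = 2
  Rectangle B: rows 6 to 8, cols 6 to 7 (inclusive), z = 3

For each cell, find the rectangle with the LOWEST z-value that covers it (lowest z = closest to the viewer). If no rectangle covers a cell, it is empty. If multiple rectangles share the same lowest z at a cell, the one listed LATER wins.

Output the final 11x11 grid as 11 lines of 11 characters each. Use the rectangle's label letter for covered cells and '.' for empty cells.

...........
...........
...........
...........
...........
...........
......BB...
.....AAB...
.....AAB...
.....AA....
...........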